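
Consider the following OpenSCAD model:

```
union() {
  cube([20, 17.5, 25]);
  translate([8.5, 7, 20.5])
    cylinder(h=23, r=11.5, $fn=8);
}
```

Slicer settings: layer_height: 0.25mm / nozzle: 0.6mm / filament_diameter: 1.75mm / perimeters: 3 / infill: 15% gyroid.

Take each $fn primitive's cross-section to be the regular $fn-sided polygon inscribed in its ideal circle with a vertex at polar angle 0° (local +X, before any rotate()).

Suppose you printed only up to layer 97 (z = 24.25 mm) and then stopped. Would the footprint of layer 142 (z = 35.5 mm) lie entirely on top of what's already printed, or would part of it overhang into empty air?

Compare the two slices. At z = 24.25: the cube (footprint 20×17.5) is included at this height (area 350.00 mm²); the r=11.5 cylinder at (8.5, 7) contributes a regular 8-gon of circumradius 11.5 (area = (8/2)·11.500²·sin(360°/8) = 374.06 mm²); Combining (union): the regions partially overlap — summed areas 724.06 mm² minus the doubly-counted overlap 303.60 mm² gives 420.46 mm² — area = 420.46 mm². At z = 35.5: the cube is absent (z outside [0, 25]); the cylinder at (8.5, 7): section is a regular 8-gon, circumradius r=11.5 (area = (8/2)·11.500²·sin(360°/8) = 374.06 mm²); Merging all regions: only the r=11.5 cylinder at (8.5, 7) is present, so the union is just that shape — area = 374.06 mm². Checking containment: the cross-section at z = 35.5 is a subset of the cross-section at z = 24.25.

entirely on top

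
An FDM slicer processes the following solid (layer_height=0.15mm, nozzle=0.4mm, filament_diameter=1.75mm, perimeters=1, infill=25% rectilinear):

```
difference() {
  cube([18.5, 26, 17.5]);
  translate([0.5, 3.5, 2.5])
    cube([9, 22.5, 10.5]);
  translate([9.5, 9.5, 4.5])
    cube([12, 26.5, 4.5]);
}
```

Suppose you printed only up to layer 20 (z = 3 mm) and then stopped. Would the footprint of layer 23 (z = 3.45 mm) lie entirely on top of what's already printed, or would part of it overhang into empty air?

entirely on top

Compare the two slices. At z = 3: the 18.5×26 cube contributes its full rectangle (area 481.00 mm²); the 9×22.5 cube at (0.5, 3.5) contributes its full rectangle (area 202.50 mm²); the cube at (9.5, 9.5) is not intersected at this z (z outside [4.5, 9]); Subtracting the remaining from the first: starting from the 18.5×26 cube (481.00 mm²), the 9×22.5 cube at (0.5, 3.5) lies inside it touching the edge (removes its full 202.50 mm²) — area = 278.50 mm². At z = 3.45: the cube is present — its section is the full 18.5×26 rectangle (area 481.00 mm²); the 9×22.5 cube at (0.5, 3.5) contributes its full rectangle (area 202.50 mm²); the cube at (9.5, 9.5) is absent (z outside [4.5, 9]); After the difference (first − rest): starting from the 18.5×26 cube (481.00 mm²), the 9×22.5 cube at (0.5, 3.5) lies inside it touching the edge (removes its full 202.50 mm²) — area = 278.50 mm². Checking containment: the cross-section at z = 3.45 is a subset of the cross-section at z = 3.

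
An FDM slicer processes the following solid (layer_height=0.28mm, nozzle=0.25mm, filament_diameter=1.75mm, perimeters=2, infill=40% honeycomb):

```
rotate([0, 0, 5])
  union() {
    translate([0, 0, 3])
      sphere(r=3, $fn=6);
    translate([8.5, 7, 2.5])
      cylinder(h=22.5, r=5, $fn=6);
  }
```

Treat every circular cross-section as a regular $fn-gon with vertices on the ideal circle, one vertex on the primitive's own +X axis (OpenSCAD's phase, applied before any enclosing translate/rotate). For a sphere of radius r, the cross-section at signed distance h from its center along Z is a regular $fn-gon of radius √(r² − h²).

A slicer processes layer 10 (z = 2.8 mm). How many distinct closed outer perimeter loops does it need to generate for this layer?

At z = 2.8 mm: the r=3 sphere contributes a regular 6-gon of circumradius √(3²−0.2²) = 2.993; the r=5 cylinder at (8.5, 7) gives a regular 6-gon of circumradius 5 (constant along its height); Taking the union: the 2 present regions are separate (no shared area or edge), so areas and boundary lengths simply add and each stays a separate island — 2 connected regions; (whole slice rotated 5° about Z — lengths, areas and connectivity unchanged). The result has 2 disconnected regions.

2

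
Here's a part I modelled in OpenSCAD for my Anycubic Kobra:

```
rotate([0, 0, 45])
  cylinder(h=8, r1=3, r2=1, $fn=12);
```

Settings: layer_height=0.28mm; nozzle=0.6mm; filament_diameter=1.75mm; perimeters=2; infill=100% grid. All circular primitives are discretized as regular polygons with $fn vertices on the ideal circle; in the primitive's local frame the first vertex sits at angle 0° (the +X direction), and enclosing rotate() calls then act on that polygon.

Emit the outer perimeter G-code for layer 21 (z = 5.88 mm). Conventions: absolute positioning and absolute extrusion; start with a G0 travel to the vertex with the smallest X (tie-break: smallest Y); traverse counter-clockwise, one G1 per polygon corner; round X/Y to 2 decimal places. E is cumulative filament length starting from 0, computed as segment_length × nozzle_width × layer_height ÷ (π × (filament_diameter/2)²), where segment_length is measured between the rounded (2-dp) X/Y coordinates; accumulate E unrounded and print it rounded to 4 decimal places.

At z = 5.88 mm: the cone: at t=0.735 of its height the radius interpolates to r₁+(r₂−r₁)t = 1.530, giving a regular 12-gon of that circumradius; (rotated 45° about Z; rotation is an isometry so areas/perimeters/island counts are preserved). The outline is a single polygon with 12 vertices. Extrusion per mm of travel: 0.6 × 0.28 / (π × 0.875²) = 0.069846. Accumulating E over each segment gives final E = 0.6643.

G0 X-1.48 Y-0.40 Z5.88
G1 X-1.08 Y-1.08 E0.0551
G1 X-0.40 Y-1.48 E0.1102
G1 X0.40 Y-1.48 E0.1661
G1 X1.08 Y-1.08 E0.2212
G1 X1.48 Y-0.40 E0.2763
G1 X1.48 Y0.40 E0.3322
G1 X1.08 Y1.08 E0.3873
G1 X0.40 Y1.48 E0.4424
G1 X-0.40 Y1.48 E0.4983
G1 X-1.08 Y1.08 E0.5534
G1 X-1.48 Y0.40 E0.6085
G1 X-1.48 Y-0.40 E0.6643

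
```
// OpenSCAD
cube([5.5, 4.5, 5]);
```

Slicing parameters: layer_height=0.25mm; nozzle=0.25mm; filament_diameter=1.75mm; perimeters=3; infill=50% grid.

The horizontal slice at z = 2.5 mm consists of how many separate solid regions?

1

At z = 2.5 mm: the cube (footprint 5.5×4.5) is included at this height. The result has 1 disconnected region.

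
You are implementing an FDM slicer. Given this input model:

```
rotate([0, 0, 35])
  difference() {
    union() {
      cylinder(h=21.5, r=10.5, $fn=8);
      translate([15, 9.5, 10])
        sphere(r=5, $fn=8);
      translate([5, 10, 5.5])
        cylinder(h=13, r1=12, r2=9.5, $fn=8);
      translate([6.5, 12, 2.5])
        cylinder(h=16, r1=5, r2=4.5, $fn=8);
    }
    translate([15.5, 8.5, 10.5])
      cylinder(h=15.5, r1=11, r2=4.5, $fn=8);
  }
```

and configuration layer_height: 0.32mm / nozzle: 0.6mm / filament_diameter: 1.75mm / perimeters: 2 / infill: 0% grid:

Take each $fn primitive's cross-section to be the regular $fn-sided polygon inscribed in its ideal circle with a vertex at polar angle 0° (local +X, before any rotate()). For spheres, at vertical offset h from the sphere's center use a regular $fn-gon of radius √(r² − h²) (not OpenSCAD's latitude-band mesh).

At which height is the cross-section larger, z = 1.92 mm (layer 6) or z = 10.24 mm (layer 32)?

Layer 6 (z = 1.92): the r=10.5 cylinder gives a regular 8-gon of circumradius 10.5 (constant along its height) (area = (8/2)·10.500²·sin(360°/8) = 311.83 mm²); the sphere at (15, 9.5) does not reach this height (|z−center|=8.080 > r=5); the cone at (5, 10) is absent (z outside [5.5, 18.5]); the cone at (6.5, 12) is not intersected at this z (z outside [2.5, 18.5]); Taking the union: only the r=10.5 cylinder is present, so the union is just that shape — area = 311.83 mm²; the cone at (15.5, 8.5) is not intersected at this z (z outside [10.5, 26]); Subtracting the remaining from the first: none of the subtracted shapes is present at this height, so that combined region is unchanged — area = 311.83 mm²; (rotated 35° about Z; rotation is an isometry so areas/perimeters/island counts are preserved). So its area = 311.83 mm². Layer 32 (z = 10.24): the r=10.5 cylinder contributes a regular 8-gon of circumradius 10.5 (area = (8/2)·10.500²·sin(360°/8) = 311.83 mm²); the sphere at (15, 9.5): section is a regular 8-gon, circumradius = √(r²−h²) = √(5²−0.24²) = 4.994 (area = (8/2)·4.994²·sin(360°/8) = 70.55 mm²); the cone at (5, 10): at t=0.365 of its height the radius interpolates to r₁+(r₂−r₁)t = 11.088, giving a regular 8-gon of that circumradius (area = (8/2)·11.088²·sin(360°/8) = 347.77 mm²); the cone at (6.5, 12) (r1=5→r2=4.5) has section circumradius 4.758 here — a regular 8-gon (area = (8/2)·4.758²·sin(360°/8) = 64.03 mm²); Merging all regions: the regions partially overlap — summed areas 794.18 mm² minus the doubly-counted overlap 211.06 mm² gives 583.12 mm² — area = 583.12 mm²; the cone at (15.5, 8.5) is absent (z outside [10.5, 26]); Taking the first minus the rest: none of the subtracted shapes is present at this height, so that combined region is unchanged — area = 583.12 mm²; (rotated 35° about Z; rotation is an isometry so areas/perimeters/island counts are preserved). So its area = 583.12 mm². Layer 32 is larger (583.12 vs 311.83 mm²).

layer 32 (z = 10.24 mm)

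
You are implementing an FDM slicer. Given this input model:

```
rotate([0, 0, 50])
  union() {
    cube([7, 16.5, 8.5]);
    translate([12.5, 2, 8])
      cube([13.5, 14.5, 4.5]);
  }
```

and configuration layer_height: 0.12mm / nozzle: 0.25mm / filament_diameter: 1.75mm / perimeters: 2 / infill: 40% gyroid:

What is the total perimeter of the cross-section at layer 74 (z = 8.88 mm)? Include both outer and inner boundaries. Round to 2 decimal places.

At z = 8.88 mm: the cube is absent (z outside [0, 8.5]); the cube at (12.5, 2) is present — its section is the full 13.5×14.5 rectangle (perimeter 56.00 mm); Taking the union: only the 13.5×14.5 cube at (12.5, 2) is present, so the union is just that shape — boundary = 56.00 mm; (rotated 50° about Z; rotation is an isometry so areas/perimeters/island counts are preserved). Overall, the cross-section is a single solid region. Total boundary length (outer) = 56.00 mm.

56.00 mm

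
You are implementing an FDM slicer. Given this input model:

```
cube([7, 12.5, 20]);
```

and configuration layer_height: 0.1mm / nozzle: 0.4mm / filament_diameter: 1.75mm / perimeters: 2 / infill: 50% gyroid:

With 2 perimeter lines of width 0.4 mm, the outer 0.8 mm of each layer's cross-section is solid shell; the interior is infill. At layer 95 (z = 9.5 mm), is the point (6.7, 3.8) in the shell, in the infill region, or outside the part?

At z = 9.5 mm: the cube (footprint 7×12.5) is included at this height. Overall, the cross-section is a single solid region. The nearest boundary edge runs (7.00, 0.00)→(7.00, 12.50); distance from the point to it = 0.30 mm. The point is inside the cross-section, 0.30 mm from the nearest boundary — within the 0.8 mm shell band (2 × 0.4).

shell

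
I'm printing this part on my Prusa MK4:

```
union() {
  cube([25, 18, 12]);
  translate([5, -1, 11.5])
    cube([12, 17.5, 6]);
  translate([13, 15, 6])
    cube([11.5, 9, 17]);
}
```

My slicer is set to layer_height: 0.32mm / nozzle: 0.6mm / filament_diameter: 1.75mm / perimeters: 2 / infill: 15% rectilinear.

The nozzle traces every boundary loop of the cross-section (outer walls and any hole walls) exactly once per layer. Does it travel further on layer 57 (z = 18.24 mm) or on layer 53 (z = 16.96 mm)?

Layer 57 (z = 18.24): the cube does not reach this height (z outside [0, 12]); the cube at (5, -1) does not reach this height (z outside [11.5, 17.5]); the cube at (13, 15) is present — its section is the full 11.5×9 rectangle (perimeter 41.00 mm); Taking the union: only the 11.5×9 cube at (13, 15) is present, so the union is just that shape — boundary = 41.00 mm. So its perimeter = 41.00 mm. Layer 53 (z = 16.96): the cube is not intersected at this z (z outside [0, 12]); the 12×17.5 cube at (5, -1) contributes its full rectangle (perimeter 59.00 mm); the cube at (13, 15) is present — its section is the full 11.5×9 rectangle (perimeter 41.00 mm); Taking the union: the regions partially overlap (shared area 6.00 mm²), so the edge portions inside another operand are dropped and the merged outline is re-measured after clipping — boundary = 89.00 mm. So its perimeter = 89.00 mm. Layer 53 is larger (89.00 vs 41.00 mm).

layer 53 (z = 16.96 mm)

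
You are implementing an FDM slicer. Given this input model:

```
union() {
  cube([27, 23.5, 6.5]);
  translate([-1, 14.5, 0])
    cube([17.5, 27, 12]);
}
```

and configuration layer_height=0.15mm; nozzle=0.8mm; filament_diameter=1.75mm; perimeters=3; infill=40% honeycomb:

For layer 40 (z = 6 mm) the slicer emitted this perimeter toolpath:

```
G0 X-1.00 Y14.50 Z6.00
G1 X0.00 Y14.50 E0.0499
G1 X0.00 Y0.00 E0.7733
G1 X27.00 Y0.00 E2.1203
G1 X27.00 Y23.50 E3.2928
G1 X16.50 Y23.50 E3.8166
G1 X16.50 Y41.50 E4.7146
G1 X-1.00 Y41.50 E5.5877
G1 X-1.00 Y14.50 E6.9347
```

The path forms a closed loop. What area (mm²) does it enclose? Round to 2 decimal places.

958.50 mm²

Apply the shoelace formula to the sequence of (X, Y) vertices; enclosed area = 958.50 mm².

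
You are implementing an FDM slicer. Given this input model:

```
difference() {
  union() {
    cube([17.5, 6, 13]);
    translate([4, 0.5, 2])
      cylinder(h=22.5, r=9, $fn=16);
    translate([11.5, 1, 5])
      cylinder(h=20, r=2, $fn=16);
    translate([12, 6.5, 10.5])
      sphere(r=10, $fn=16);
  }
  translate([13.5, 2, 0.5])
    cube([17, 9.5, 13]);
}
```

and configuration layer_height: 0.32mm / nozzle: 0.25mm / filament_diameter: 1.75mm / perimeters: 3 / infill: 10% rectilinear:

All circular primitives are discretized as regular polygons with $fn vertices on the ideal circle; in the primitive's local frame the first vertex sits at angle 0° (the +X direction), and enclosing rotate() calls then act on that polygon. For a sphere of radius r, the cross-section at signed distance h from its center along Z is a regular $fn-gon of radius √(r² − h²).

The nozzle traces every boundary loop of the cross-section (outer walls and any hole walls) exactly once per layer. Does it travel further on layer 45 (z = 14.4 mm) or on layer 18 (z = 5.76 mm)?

Layer 45 (z = 14.4): the cube is not intersected at this z (z outside [0, 13]); the cylinder at (4, 0.5): section is a regular 16-gon, circumradius r=9 (perimeter = 2·16·9.000·sin(180°/16) = 56.19 mm); the cylinder at (11.5, 1): section is a regular 16-gon, circumradius r=2 (perimeter = 2·16·2.000·sin(180°/16) = 12.49 mm); the r=10 sphere at (12, 6.5) contributes a regular 16-gon of circumradius √(10²−3.9²) = 9.208 (perimeter = 2·16·9.208·sin(180°/16) = 57.49 mm); Taking the union: the regions partially overlap (shared area 96.00 mm²), so the edge portions inside another operand are dropped and the merged outline is re-measured after clipping — boundary = 78.10 mm; the cube at (13.5, 2) is not intersected at this z (z outside [0.5, 13.5]); After the difference (first − rest): none of the subtracted shapes is present at this height, so that combined region is unchanged — boundary = 78.10 mm. So its perimeter = 78.10 mm. Layer 18 (z = 5.76): the cube (footprint 17.5×6) is included at this height (perimeter 47.00 mm); the r=9 cylinder at (4, 0.5) gives a regular 16-gon of circumradius 9 (constant along its height) (perimeter = 2·16·9.000·sin(180°/16) = 56.19 mm); the cylinder at (11.5, 1): section is a regular 16-gon, circumradius r=2 (perimeter = 2·16·2.000·sin(180°/16) = 12.49 mm); the r=10 sphere at (12, 6.5) slices to a regular 16-gon of circumradius 8.805 (√(r²−h²) with h=4.74 from center) (perimeter = 2·16·8.805·sin(180°/16) = 54.97 mm); Combining (union): the regions partially overlap (shared area 194.10 mm²), so the edge portions inside another operand are dropped and the merged outline is re-measured after clipping — boundary = 76.89 mm; the cube at (13.5, 2) (footprint 17×9.5) is included at this height (perimeter 53.00 mm); Taking the first minus the rest: starting from the result so far, the 17×9.5 cube at (13.5, 2) partially overlaps it — only the 63.98 mm² overlap (of its 161.50 mm²) is removed, clipping the outline — boundary = 87.63 mm. So its perimeter = 87.63 mm. Layer 18 is larger (87.63 vs 78.10 mm).

layer 18 (z = 5.76 mm)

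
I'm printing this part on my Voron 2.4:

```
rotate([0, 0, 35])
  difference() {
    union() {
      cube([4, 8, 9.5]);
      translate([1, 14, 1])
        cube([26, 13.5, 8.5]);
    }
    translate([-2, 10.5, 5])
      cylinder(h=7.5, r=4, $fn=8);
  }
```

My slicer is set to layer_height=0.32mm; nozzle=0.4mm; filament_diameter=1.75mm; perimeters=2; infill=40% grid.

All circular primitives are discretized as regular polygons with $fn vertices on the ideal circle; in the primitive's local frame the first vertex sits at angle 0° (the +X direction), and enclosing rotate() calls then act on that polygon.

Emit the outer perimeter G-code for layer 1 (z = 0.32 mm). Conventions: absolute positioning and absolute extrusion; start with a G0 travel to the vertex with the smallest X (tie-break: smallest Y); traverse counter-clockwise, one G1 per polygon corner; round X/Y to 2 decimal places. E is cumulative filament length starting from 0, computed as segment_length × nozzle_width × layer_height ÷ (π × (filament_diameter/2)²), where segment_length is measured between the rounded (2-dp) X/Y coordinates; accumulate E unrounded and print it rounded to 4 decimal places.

G0 X-4.59 Y6.55 Z0.32
G1 X0.00 Y0.00 E0.4256
G1 X3.28 Y2.29 E0.6385
G1 X-1.31 Y8.85 E1.0646
G1 X-4.59 Y6.55 E1.2778

At z = 0.32 mm: the cube is present — its section is the full 4×8 rectangle; the cube at (1, 14) is absent (z outside [1, 9.5]); Merging all regions: only the 4×8 cube is present, so the union is just that shape — 1 connected region; the cylinder at (-2, 10.5) is absent (z outside [5, 12.5]); Taking the first minus the rest: none of the subtracted shapes is present at this height, so that combined region is unchanged — 1 connected region; (rotated 35° about Z; rotation is an isometry so areas/perimeters/island counts are preserved). The outline is a single polygon with 4 vertices. Extrusion per mm of travel: 0.4 × 0.32 / (π × 0.875²) = 0.053216. Accumulating E over each segment gives final E = 1.2778.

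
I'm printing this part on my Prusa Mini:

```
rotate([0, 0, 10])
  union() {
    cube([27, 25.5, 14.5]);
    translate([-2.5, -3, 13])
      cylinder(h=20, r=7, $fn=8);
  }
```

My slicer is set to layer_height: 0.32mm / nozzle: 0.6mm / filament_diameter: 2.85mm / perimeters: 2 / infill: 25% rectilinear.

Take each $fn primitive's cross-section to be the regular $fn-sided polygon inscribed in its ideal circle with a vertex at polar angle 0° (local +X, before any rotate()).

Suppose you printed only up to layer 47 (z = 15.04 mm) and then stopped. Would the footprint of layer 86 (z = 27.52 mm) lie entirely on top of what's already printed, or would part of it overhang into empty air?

entirely on top

Compare the two slices. At z = 15.04: the cube is not intersected at this z (z outside [0, 14.5]); the cylinder at (-2.5, -3): section is a regular 8-gon, circumradius r=7 (area = (8/2)·7.000²·sin(360°/8) = 138.59 mm²); Merging all regions: only the r=7 cylinder at (-2.5, -3) is present, so the union is just that shape — area = 138.59 mm²; (whole slice rotated 10° about Z — lengths, areas and connectivity unchanged). At z = 27.52: the cube does not reach this height (z outside [0, 14.5]); the r=7 cylinder at (-2.5, -3) contributes a regular 8-gon of circumradius 7 (area = (8/2)·7.000²·sin(360°/8) = 138.59 mm²); Merging all regions: only the r=7 cylinder at (-2.5, -3) is present, so the union is just that shape — area = 138.59 mm²; (rotated 10° about Z; rotation is an isometry so areas/perimeters/island counts are preserved). Checking containment: the cross-section at z = 27.52 is a subset of the cross-section at z = 15.04.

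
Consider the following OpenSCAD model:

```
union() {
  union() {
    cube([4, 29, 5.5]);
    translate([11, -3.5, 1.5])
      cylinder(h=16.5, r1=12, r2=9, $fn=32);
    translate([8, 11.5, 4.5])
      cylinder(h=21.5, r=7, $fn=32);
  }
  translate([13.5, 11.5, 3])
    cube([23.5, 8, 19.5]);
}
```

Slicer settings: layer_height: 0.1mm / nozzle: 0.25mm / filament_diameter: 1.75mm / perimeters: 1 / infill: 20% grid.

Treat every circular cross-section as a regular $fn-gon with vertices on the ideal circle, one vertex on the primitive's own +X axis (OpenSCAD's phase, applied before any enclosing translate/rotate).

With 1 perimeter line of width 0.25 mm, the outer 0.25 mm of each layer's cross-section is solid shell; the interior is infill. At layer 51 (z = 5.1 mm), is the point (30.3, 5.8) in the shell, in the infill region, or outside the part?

outside

At z = 5.1 mm: the 4×29 cube contributes its full rectangle; the cone at (11, -3.5): at t=0.218 of its height the radius interpolates to r₁+(r₂−r₁)t = 11.345, giving a regular 32-gon of that circumradius; the r=7 cylinder at (8, 11.5) contributes a regular 32-gon of circumradius 7; Merging all regions: the regions partially overlap (shared area 55.73 mm²), so overlapping operands fuse into one piece — 1 connected region with 1 hole; the cube at (13.5, 11.5) (footprint 23.5×8) is included at this height; Combining (union): the regions partially overlap (shared area 4.33 mm²), so overlapping operands fuse into one piece — 1 connected region with 1 hole. Overall, the cross-section is one region with 1 hole. The nearest boundary edge runs (37.00, 11.50)→(15.00, 11.50); distance from the point to it = 5.70 mm. The point is not inside any of the regions above, so it lies outside the cross-section (5.70 mm from the nearest boundary).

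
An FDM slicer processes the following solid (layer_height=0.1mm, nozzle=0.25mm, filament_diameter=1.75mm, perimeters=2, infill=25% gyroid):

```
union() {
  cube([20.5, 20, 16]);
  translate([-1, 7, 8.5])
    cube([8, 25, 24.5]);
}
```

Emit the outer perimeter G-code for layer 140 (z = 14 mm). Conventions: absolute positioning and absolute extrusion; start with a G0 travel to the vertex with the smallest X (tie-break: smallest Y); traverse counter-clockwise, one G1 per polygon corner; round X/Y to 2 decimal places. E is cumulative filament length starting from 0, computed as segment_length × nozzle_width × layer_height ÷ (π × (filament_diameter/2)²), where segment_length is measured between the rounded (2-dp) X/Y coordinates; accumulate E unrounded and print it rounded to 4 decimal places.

G0 X-1.00 Y7.00 Z14.00
G1 X0.00 Y7.00 E0.0104
G1 X0.00 Y0.00 E0.0832
G1 X20.50 Y0.00 E0.2962
G1 X20.50 Y20.00 E0.5041
G1 X7.00 Y20.00 E0.6444
G1 X7.00 Y32.00 E0.7691
G1 X-1.00 Y32.00 E0.8523
G1 X-1.00 Y7.00 E1.1121

At z = 14 mm: the 20.5×20 cube contributes its full rectangle; the cube at (-1, 7) is present — its section is the full 8×25 rectangle; Merging all regions: the regions partially overlap (shared area 91.00 mm²), so overlapping operands fuse into one piece — 1 connected region. The outline is a single polygon with 8 vertices. Extrusion per mm of travel: 0.25 × 0.1 / (π × 0.875²) = 0.010394. Accumulating E over each segment gives final E = 1.1121.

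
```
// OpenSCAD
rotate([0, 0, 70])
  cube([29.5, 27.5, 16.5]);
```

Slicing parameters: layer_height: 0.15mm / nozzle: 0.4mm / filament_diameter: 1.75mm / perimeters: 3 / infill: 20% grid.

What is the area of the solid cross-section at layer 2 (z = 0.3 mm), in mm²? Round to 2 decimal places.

811.25 mm²

At z = 0.3 mm: the cube is present — its section is the full 29.5×27.5 rectangle (area 811.25 mm²); (rotated 70° about Z; rotation is an isometry so areas/perimeters/island counts are preserved). Overall, the cross-section is a single solid region. Net area = 811.25 mm².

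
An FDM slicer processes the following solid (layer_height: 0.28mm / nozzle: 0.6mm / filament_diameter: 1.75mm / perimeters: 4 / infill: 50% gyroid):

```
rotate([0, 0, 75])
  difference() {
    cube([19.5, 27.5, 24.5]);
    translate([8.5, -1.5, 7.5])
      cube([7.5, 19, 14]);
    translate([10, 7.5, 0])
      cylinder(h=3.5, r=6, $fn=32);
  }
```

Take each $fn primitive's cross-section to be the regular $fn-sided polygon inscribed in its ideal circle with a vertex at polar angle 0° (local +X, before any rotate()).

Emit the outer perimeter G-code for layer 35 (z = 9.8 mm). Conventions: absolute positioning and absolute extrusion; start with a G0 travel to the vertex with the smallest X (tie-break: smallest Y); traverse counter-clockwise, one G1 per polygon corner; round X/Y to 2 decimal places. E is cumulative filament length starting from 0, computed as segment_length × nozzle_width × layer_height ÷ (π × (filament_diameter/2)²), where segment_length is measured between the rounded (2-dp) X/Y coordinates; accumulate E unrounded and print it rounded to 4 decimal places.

G0 X-26.56 Y7.12 Z9.80
G1 X0.00 Y0.00 E1.9206
G1 X2.20 Y8.21 E2.5143
G1 X-14.70 Y12.74 E3.7364
G1 X-12.76 Y19.98 E4.2599
G1 X4.14 Y15.45 E5.4820
G1 X5.05 Y18.84 E5.7271
G1 X-21.52 Y25.95 E7.6482
G1 X-26.56 Y7.12 E9.0097

At z = 9.8 mm: the 19.5×27.5 cube contributes its full rectangle; the cube at (8.5, -1.5) (footprint 7.5×19) is included at this height; the cylinder at (10, 7.5) is absent (z outside [0, 3.5]); After the difference (first − rest): starting from the 19.5×27.5 cube, the 7.5×19 cube at (8.5, -1.5) partially overlaps it — only the 131.25 mm² overlap (of its 142.50 mm²) is removed, clipping the outline — 1 connected region; (whole slice rotated 75° about Z — lengths, areas and connectivity unchanged). The outline is a single polygon with 8 vertices. Extrusion per mm of travel: 0.6 × 0.28 / (π × 0.875²) = 0.069846. Accumulating E over each segment gives final E = 9.0097.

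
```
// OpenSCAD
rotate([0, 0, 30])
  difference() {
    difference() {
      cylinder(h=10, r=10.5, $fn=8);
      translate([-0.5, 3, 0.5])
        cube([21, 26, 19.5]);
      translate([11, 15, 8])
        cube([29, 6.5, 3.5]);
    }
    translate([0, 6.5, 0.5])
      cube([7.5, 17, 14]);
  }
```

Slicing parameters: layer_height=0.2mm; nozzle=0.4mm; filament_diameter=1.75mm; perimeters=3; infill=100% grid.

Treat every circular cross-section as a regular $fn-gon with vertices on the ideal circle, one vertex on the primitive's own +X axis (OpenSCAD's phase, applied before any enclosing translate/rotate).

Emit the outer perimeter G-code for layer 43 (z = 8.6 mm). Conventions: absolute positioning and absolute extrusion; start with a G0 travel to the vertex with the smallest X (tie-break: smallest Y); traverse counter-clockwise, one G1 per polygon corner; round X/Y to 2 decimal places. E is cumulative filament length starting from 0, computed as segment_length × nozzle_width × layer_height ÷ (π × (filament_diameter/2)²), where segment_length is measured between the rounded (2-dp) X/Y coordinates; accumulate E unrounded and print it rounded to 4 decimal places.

At z = 8.6 mm: the cylinder: section is a regular 8-gon, circumradius r=10.5; the 21×26 cube at (-0.5, 3) contributes its full rectangle; the cube at (11, 15) is present — its section is the full 29×6.5 rectangle; Taking the first minus the rest: starting from the r=10.5 cylinder, the 21×26 cube at (-0.5, 3) partially overlaps it — only the 52.02 mm² overlap (of its 546.00 mm²) is removed, clipping the outline; the 29×6.5 cube at (11, 15) misses the remaining region (no effect) — 1 connected region; the cube at (0, 6.5) (footprint 7.5×17) is included at this height; Subtracting the remaining from the first: starting from the result so far, the 7.5×17 cube at (0, 6.5) misses the remaining region (no effect) — 1 connected region; (whole slice rotated 30° about Z — lengths, areas and connectivity unchanged). The outline is a single polygon with 9 vertices. Extrusion per mm of travel: 0.4 × 0.2 / (π × 0.875²) = 0.033260. Accumulating E over each segment gives final E = 2.2603.

G0 X-10.14 Y2.72 Z8.60
G1 X-9.09 Y-5.25 E0.2674
G1 X-2.72 Y-10.14 E0.5345
G1 X5.25 Y-9.09 E0.8018
G1 X10.14 Y-2.72 E1.0689
G1 X9.09 Y5.25 E1.3363
G1 X6.52 Y7.23 E1.4442
G1 X-1.93 Y2.35 E1.7688
G1 X-5.58 Y8.66 E2.0112
G1 X-10.14 Y2.72 E2.2603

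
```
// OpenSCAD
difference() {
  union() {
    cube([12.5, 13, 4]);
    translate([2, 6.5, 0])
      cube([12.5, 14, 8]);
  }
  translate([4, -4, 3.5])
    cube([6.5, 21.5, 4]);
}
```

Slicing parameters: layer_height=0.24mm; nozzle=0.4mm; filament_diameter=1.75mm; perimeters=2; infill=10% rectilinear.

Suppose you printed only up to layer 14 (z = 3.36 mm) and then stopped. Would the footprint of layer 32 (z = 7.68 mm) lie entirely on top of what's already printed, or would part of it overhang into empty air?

entirely on top

Compare the two slices. At z = 3.36: the 12.5×13 cube contributes its full rectangle (area 162.50 mm²); the cube at (2, 6.5) is present — its section is the full 12.5×14 rectangle (area 175.00 mm²); Combining (union): the regions partially overlap — summed areas 337.50 mm² minus the doubly-counted overlap 68.25 mm² gives 269.25 mm² — area = 269.25 mm²; the cube at (4, -4) is not intersected at this z (z outside [3.5, 7.5]); After the difference (first − rest): none of the subtracted shapes is present at this height, so that combined region is unchanged — area = 269.25 mm². At z = 7.68: the cube does not reach this height (z outside [0, 4]); the cube at (2, 6.5) (footprint 12.5×14) is included at this height (area 175.00 mm²); Combining (union): only the 12.5×14 cube at (2, 6.5) is present, so the union is just that shape — area = 175.00 mm²; the cube at (4, -4) is not intersected at this z (z outside [3.5, 7.5]); Taking the first minus the rest: none of the subtracted shapes is present at this height, so that combined region is unchanged — area = 175.00 mm². Checking containment: the cross-section at z = 7.68 is a subset of the cross-section at z = 3.36.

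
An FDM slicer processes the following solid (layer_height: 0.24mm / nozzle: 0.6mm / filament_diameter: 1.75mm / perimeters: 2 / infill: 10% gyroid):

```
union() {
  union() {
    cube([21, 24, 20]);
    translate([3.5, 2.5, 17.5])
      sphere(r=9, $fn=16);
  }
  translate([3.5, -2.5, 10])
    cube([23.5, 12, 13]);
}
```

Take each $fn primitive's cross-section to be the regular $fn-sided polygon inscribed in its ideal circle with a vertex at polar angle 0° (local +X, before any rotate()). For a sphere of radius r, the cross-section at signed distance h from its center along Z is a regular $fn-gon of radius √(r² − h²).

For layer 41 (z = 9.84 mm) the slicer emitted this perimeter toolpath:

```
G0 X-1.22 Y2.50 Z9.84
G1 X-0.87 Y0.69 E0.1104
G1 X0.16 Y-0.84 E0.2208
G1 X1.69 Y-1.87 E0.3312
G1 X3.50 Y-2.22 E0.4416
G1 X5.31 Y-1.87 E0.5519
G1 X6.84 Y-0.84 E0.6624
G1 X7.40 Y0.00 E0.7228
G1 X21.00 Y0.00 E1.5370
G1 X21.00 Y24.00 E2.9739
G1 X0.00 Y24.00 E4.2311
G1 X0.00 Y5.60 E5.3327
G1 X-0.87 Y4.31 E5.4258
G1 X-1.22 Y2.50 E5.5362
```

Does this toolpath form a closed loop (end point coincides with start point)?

yes

Start point (G0): (-1.22, 2.50). End point (last G1): the path returns to the start — closed.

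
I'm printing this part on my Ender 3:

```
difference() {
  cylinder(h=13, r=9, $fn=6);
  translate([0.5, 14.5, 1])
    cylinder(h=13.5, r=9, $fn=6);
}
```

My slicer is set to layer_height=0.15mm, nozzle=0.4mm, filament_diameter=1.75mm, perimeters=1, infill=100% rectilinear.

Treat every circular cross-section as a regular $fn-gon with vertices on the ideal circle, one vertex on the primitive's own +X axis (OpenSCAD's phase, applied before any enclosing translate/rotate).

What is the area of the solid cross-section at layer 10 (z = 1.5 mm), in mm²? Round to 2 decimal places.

200.52 mm²

At z = 1.5 mm: the r=9 cylinder gives a regular 6-gon of circumradius 9 (constant along its height) (area = (6/2)·9.000²·sin(360°/6) = 210.44 mm²); the cylinder at (0.5, 14.5): section is a regular 6-gon, circumradius r=9 (area = (6/2)·9.000²·sin(360°/6) = 210.44 mm²); Taking the first minus the rest: starting from the r=9 cylinder (210.44 mm²), the r=9 cylinder at (0.5, 14.5) partially overlaps it — only the 9.92 mm² overlap (of its 210.44 mm²) is removed, clipping the outline — area = 200.52 mm². Overall, the cross-section is a single solid region. Net area = 200.52 mm².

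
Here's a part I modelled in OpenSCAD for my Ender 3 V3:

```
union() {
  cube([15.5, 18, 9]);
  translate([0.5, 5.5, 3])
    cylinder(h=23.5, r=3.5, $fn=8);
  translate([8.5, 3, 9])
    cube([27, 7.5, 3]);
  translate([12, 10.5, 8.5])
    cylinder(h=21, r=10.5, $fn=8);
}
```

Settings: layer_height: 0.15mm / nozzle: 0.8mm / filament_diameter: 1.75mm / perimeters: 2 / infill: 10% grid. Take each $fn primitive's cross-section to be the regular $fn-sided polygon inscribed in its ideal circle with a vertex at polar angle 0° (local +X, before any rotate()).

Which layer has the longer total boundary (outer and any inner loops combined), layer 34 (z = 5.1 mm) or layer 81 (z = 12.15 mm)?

Layer 34 (z = 5.1): the cube (footprint 15.5×18) is included at this height (perimeter 67.00 mm); the r=3.5 cylinder at (0.5, 5.5) gives a regular 8-gon of circumradius 3.5 (constant along its height) (perimeter = 2·8·3.500·sin(180°/8) = 21.43 mm); the cube at (8.5, 3) is not intersected at this z (z outside [9, 12]); the cylinder at (12, 10.5) is absent (z outside [8.5, 29.5]); Merging all regions: the regions partially overlap (shared area 20.72 mm²), so the edge portions inside another operand are dropped and the merged outline is re-measured after clipping — boundary = 70.05 mm. So its perimeter = 70.05 mm. Layer 81 (z = 12.15): the cube is not intersected at this z (z outside [0, 9]); the cylinder at (0.5, 5.5): section is a regular 8-gon, circumradius r=3.5 (perimeter = 2·8·3.500·sin(180°/8) = 21.43 mm); the cube at (8.5, 3) does not reach this height (z outside [9, 12]); the r=10.5 cylinder at (12, 10.5) contributes a regular 8-gon of circumradius 10.5 (perimeter = 2·8·10.500·sin(180°/8) = 64.29 mm); Taking the union: the regions partially overlap (shared area 1.22 mm²), so the edge portions inside another operand are dropped and the merged outline is re-measured after clipping — boundary = 78.45 mm. So its perimeter = 78.45 mm. Layer 81 is larger (78.45 vs 70.05 mm).

layer 81 (z = 12.15 mm)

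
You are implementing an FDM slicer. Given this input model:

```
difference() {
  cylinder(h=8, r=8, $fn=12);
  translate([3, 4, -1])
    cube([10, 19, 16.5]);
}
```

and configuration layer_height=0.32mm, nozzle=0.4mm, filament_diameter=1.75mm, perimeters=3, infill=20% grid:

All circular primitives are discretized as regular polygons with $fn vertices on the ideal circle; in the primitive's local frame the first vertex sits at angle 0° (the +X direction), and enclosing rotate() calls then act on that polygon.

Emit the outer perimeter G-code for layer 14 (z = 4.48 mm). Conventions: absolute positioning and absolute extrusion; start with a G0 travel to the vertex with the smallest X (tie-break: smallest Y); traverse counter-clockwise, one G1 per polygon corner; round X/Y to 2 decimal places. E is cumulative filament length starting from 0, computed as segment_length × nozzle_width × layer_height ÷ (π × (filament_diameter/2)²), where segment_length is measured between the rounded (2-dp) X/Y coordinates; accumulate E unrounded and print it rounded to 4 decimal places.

At z = 4.48 mm: the r=8 cylinder gives a regular 12-gon of circumradius 8 (constant along its height); the cube at (3, 4) is present — its section is the full 10×19 rectangle; Subtracting the remaining from the first: starting from the r=8 cylinder, the 10×19 cube at (3, 4) partially overlaps it — only the 7.35 mm² overlap (of its 190.00 mm²) is removed, clipping the outline — 1 connected region. The outline is a single polygon with 13 vertices. Extrusion per mm of travel: 0.4 × 0.32 / (π × 0.875²) = 0.053216. Accumulating E over each segment gives final E = 2.7486.

G0 X-8.00 Y0.00 Z4.48
G1 X-6.93 Y-4.00 E0.2203
G1 X-4.00 Y-6.93 E0.4409
G1 X0.00 Y-8.00 E0.6612
G1 X4.00 Y-6.93 E0.8816
G1 X6.93 Y-4.00 E1.1021
G1 X8.00 Y0.00 E1.3224
G1 X6.93 Y4.00 E1.5428
G1 X3.00 Y4.00 E1.7519
G1 X3.00 Y7.20 E1.9222
G1 X0.00 Y8.00 E2.0874
G1 X-4.00 Y6.93 E2.3078
G1 X-6.93 Y4.00 E2.5283
G1 X-8.00 Y0.00 E2.7486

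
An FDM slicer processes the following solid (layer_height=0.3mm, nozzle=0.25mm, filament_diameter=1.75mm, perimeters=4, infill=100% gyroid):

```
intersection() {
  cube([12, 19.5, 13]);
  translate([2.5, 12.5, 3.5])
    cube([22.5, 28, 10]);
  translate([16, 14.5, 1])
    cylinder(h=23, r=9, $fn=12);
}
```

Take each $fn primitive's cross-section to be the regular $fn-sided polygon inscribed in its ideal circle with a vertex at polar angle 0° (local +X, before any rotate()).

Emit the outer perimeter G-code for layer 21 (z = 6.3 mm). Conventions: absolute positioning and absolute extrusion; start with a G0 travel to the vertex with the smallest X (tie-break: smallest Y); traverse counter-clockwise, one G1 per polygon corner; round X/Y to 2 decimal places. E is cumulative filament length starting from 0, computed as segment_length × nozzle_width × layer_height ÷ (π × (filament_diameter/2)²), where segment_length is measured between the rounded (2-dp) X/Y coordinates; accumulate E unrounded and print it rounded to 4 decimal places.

At z = 6.3 mm: the cube is present — its section is the full 12×19.5 rectangle; the 22.5×28 cube at (2.5, 12.5) contributes its full rectangle; the cylinder at (16, 14.5): section is a regular 12-gon, circumradius r=9; Taking the intersection: the 22.5×28 cube at (2.5, 12.5) partially overlaps the 12×19.5 cube; clipping to the common part keeps 66.50 mm²; the r=9 cylinder at (16, 14.5) partially overlaps the running intersection; clipping to the common part keeps 31.02 mm² — 1 connected region. The outline is a single polygon with 6 vertices. Extrusion per mm of travel: 0.25 × 0.3 / (π × 0.875²) = 0.031181. Accumulating E over each segment gives final E = 0.6919.

G0 X7.00 Y14.50 Z6.30
G1 X7.54 Y12.50 E0.0646
G1 X12.00 Y12.50 E0.2037
G1 X12.00 Y19.50 E0.4219
G1 X8.71 Y19.50 E0.5245
G1 X8.21 Y19.00 E0.5466
G1 X7.00 Y14.50 E0.6919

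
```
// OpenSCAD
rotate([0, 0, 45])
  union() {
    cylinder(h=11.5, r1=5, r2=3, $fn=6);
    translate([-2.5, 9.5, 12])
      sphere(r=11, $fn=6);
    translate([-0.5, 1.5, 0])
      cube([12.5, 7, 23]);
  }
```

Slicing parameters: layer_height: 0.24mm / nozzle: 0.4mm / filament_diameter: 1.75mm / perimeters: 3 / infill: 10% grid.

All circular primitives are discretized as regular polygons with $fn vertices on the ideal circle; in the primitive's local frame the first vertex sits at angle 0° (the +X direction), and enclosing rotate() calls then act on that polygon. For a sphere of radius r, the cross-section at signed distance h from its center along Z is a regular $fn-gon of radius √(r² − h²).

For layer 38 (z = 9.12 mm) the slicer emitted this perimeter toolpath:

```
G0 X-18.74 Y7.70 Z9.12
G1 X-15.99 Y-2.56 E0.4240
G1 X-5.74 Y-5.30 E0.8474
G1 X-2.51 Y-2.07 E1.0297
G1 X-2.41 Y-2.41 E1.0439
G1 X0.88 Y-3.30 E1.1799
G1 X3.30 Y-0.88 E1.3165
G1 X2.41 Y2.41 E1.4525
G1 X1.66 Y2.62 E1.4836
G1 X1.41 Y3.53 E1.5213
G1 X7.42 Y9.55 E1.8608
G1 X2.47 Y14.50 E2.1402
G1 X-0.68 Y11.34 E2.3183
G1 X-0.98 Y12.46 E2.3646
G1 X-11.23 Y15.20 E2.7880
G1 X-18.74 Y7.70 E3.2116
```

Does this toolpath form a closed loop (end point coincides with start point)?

yes

Start point (G0): (-18.74, 7.70). End point (last G1): the path returns to the start — closed.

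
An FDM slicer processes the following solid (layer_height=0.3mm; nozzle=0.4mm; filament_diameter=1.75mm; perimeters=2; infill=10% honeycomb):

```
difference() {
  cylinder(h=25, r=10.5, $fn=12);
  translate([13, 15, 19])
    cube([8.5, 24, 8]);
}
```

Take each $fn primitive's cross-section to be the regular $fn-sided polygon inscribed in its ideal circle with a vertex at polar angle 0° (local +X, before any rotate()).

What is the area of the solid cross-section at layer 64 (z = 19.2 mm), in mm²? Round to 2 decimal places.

At z = 19.2 mm: the r=10.5 cylinder contributes a regular 12-gon of circumradius 10.5 (area = (12/2)·10.500²·sin(360°/12) = 330.75 mm²); the 8.5×24 cube at (13, 15) contributes its full rectangle (area 204.00 mm²); After the difference (first − rest): starting from the r=10.5 cylinder (330.75 mm²), the 8.5×24 cube at (13, 15) misses the remaining region (no effect) — area = 330.75 mm². Overall, the cross-section is a single solid region. Net area = 330.75 mm².

330.75 mm²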